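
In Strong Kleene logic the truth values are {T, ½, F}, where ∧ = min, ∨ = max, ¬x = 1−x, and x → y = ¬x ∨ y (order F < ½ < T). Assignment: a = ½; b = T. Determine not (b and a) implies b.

b and a = T and ½ = ½
not (b and a) = not ½ = ½
not (b and a) implies b = ½ implies T = T  [not ½ or T]

T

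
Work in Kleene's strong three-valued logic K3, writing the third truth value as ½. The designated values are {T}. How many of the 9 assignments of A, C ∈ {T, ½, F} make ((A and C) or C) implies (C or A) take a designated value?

7

Of the 9 assignments, 7 give a value in {T}.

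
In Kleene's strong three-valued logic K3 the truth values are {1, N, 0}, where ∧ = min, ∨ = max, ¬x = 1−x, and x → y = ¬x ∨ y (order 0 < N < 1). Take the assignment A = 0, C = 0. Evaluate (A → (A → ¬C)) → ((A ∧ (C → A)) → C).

¬C = ¬0 = 1
A → ¬C = 0 → 1 = 1
A → (A → ¬C) = 0 → 1 = 1
C → A = 0 → 0 = 1
A ∧ (C → A) = 0 ∧ 1 = 0
(A ∧ (C → A)) → C = 0 → 0 = 1
(A → (A → ¬C)) → ((A ∧ (C → A)) → C) = 1 → 1 = 1

1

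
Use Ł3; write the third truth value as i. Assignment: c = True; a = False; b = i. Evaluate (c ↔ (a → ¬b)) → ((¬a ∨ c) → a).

¬b = ¬i = i
a → ¬b = False → i = True  [min(1, 1−0+½)]
c ↔ (a → ¬b) = True ↔ True = True
¬a = ¬False = True
¬a ∨ c = True ∨ True = True
(¬a ∨ c) → a = True → False = False
(c ↔ (a → ¬b)) → ((¬a ∨ c) → a) = True → False = False

False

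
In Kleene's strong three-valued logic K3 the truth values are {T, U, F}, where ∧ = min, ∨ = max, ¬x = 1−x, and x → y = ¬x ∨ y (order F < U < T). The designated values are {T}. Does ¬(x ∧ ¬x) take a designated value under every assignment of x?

No

Countermodel: x=U gives U, which is not designated.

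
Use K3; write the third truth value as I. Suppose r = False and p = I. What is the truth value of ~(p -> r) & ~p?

p -> r = I -> False = I  [~I | False]
~(p -> r) = ~I = I
~p = ~I = I
~(p -> r) & ~p = I & I = I

I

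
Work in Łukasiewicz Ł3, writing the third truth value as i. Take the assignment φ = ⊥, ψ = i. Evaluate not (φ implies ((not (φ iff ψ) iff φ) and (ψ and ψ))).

φ iff ψ = ⊥ iff i = i  [1 − |0−½|]
not (φ iff ψ) = not i = i
not (φ iff ψ) iff φ = i iff ⊥ = i
ψ and ψ = i and i = i
(not (φ iff ψ) iff φ) and (ψ and ψ) = i and i = i
φ implies ((not (φ iff ψ) iff φ) and (ψ and ψ)) = ⊥ implies i = ⊤
not (φ implies ((not (φ iff ψ) iff φ) and (ψ and ψ))) = not ⊤ = ⊥

⊥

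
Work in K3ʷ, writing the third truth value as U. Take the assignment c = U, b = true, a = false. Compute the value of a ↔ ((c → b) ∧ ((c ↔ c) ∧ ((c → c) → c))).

c → b = U → true = U
c ↔ c = U ↔ U = U
c → c = U → U = U
(c → c) → c = U → U = U
(c ↔ c) ∧ ((c → c) → c) = U ∧ U = U
(c → b) ∧ ((c ↔ c) ∧ ((c → c) → c)) = U ∧ U = U
a ↔ ((c → b) ∧ ((c ↔ c) ∧ ((c → c) → c))) = false ↔ U = U

U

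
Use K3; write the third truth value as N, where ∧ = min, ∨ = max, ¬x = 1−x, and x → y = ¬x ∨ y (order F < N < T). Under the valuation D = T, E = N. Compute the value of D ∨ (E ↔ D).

E ↔ D = N ↔ T = N
D ∨ (E ↔ D) = T ∨ N = T

T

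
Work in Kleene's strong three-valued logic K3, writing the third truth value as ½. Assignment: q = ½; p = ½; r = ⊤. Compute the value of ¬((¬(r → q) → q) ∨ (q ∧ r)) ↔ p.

r → q = ⊤ → ½ = ½  [¬⊤ ∨ ½]
¬(r → q) = ¬½ = ½
¬(r → q) → q = ½ → ½ = ½
q ∧ r = ½ ∧ ⊤ = ½
(¬(r → q) → q) ∨ (q ∧ r) = ½ ∨ ½ = ½
¬((¬(r → q) → q) ∨ (q ∧ r)) = ¬½ = ½
¬((¬(r → q) → q) ∨ (q ∧ r)) ↔ p = ½ ↔ ½ = ½

½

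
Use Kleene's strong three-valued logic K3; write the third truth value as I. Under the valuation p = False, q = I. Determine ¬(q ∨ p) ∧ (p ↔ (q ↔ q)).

q ∨ p = I ∨ False = I
¬(q ∨ p) = ¬I = I
q ↔ q = I ↔ I = I
p ↔ (q ↔ q) = False ↔ I = I
¬(q ∨ p) ∧ (p ↔ (q ↔ q)) = I ∧ I = I

I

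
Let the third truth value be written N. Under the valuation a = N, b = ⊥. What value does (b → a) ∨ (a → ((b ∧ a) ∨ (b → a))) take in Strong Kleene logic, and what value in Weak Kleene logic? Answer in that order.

⊤; N

In Strong Kleene logic: b → a = ⊥ → N = ⊤  [¬⊥ ∨ N]
b ∧ a = ⊥ ∧ N = ⊥
b → a = ⊥ → N = ⊤
(b ∧ a) ∨ (b → a) = ⊥ ∨ ⊤ = ⊤
a → ((b ∧ a) ∨ (b → a)) = N → ⊤ = ⊤
(b → a) ∨ (a → ((b ∧ a) ∨ (b → a))) = ⊤ ∨ ⊤ = ⊤
In Weak Kleene logic: b → a = ⊥ → N = N
b ∧ a = ⊥ ∧ N = N
b → a = ⊥ → N = N
(b ∧ a) ∨ (b → a) = N ∨ N = N
a → ((b ∧ a) ∨ (b → a)) = N → N = N
(b → a) ∨ (a → ((b ∧ a) ∨ (b → a))) = N ∨ N = N
They differ because Strong Kleene logic and Weak Kleene logic treat N differently under the binary connectives.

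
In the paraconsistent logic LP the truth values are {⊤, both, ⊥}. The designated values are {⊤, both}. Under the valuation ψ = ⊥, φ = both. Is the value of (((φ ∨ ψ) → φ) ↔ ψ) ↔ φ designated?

φ ∨ ψ = both ∨ ⊥ = both
(φ ∨ ψ) → φ = both → both = both  [¬both ∨ both]
((φ ∨ ψ) → φ) ↔ ψ = both ↔ ⊥ = both
(((φ ∨ ψ) → φ) ↔ ψ) ↔ φ = both ↔ both = both
both ∈ {⊤, both}.

Yes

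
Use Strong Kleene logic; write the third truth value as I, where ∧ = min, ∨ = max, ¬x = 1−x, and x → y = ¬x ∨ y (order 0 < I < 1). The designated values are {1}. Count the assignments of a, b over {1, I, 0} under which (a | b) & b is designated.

Designated under: (a=1, b=1); (a=I, b=1); (a=0, b=1).

3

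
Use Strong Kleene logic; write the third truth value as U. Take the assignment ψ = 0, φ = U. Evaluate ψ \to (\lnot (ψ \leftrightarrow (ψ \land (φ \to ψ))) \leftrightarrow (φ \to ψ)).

φ \to ψ = U \to 0 = U  [\lnot U \lor 0]
ψ \land (φ \to ψ) = 0 \land U = 0
ψ \leftrightarrow (ψ \land (φ \to ψ)) = 0 \leftrightarrow 0 = 1
\lnot (ψ \leftrightarrow (ψ \land (φ \to ψ))) = \lnot 1 = 0
φ \to ψ = U \to 0 = U
\lnot (ψ \leftrightarrow (ψ \land (φ \to ψ))) \leftrightarrow (φ \to ψ) = 0 \leftrightarrow U = U
ψ \to (\lnot (ψ \leftrightarrow (ψ \land (φ \to ψ))) \leftrightarrow (φ \to ψ)) = 0 \to U = 1

1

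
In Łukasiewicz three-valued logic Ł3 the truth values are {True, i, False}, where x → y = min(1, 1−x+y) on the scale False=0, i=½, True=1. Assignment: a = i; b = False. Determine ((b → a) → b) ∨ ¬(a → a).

False

b → a = False → i = True  [min(1, 1−0+½)]
(b → a) → b = True → False = False
a → a = i → i = True
¬(a → a) = ¬True = False
((b → a) → b) ∨ ¬(a → a) = False ∨ False = False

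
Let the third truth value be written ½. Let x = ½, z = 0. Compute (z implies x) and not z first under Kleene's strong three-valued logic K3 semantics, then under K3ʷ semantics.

1; ½

In Kleene's strong three-valued logic K3: z implies x = 0 implies ½ = 1  [not 0 or ½]
not z = not 0 = 1
(z implies x) and not z = 1 and 1 = 1
In K3ʷ: z implies x = 0 implies ½ = ½  [any arg is the third value ⇒ result is the third value]
not z = not 0 = 1
(z implies x) and not z = ½ and 1 = ½
They differ because Kleene's strong three-valued logic K3 and K3ʷ treat ½ differently under the binary connectives.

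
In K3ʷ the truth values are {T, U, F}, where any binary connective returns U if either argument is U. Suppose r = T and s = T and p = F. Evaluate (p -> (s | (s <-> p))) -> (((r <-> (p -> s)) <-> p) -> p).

s <-> p = T <-> F = F
s | (s <-> p) = T | F = T
p -> (s | (s <-> p)) = F -> T = T
p -> s = F -> T = T
r <-> (p -> s) = T <-> T = T
(r <-> (p -> s)) <-> p = T <-> F = F
((r <-> (p -> s)) <-> p) -> p = F -> F = T
(p -> (s | (s <-> p))) -> (((r <-> (p -> s)) <-> p) -> p) = T -> T = T

T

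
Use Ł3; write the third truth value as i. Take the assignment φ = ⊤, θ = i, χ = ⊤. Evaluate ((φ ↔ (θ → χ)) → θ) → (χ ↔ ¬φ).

θ → χ = i → ⊤ = ⊤
φ ↔ (θ → χ) = ⊤ ↔ ⊤ = ⊤
(φ ↔ (θ → χ)) → θ = ⊤ → i = i
¬φ = ¬⊤ = ⊥
χ ↔ ¬φ = ⊤ ↔ ⊥ = ⊥
((φ ↔ (θ → χ)) → θ) → (χ ↔ ¬φ) = i → ⊥ = i

i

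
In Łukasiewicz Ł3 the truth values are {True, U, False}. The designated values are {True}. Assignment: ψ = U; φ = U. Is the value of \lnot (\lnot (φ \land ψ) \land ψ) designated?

φ \land ψ = U \land U = U
\lnot (φ \land ψ) = \lnot U = U
\lnot (φ \land ψ) \land ψ = U \land U = U
\lnot (\lnot (φ \land ψ) \land ψ) = \lnot U = U
U ∉ {True}.

No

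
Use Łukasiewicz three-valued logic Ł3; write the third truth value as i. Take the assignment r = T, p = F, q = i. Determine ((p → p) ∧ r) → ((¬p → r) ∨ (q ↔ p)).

p → p = F → F = T
(p → p) ∧ r = T ∧ T = T
¬p = ¬F = T
¬p → r = T → T = T
q ↔ p = i ↔ F = i  [1 − |½−0|]
(¬p → r) ∨ (q ↔ p) = T ∨ i = T
((p → p) ∧ r) → ((¬p → r) ∨ (q ↔ p)) = T → T = T

T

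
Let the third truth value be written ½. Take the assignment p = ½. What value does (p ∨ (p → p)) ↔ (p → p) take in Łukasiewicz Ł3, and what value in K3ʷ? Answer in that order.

In Łukasiewicz Ł3: p → p = ½ → ½ = T  [min(1, 1−½+½)]
p ∨ (p → p) = ½ ∨ T = T
p → p = ½ → ½ = T
(p ∨ (p → p)) ↔ (p → p) = T ↔ T = T
In K3ʷ: p → p = ½ → ½ = ½  [any arg is the third value ⇒ result is the third value]
p ∨ (p → p) = ½ ∨ ½ = ½
p → p = ½ → ½ = ½
(p ∨ (p → p)) ↔ (p → p) = ½ ↔ ½ = ½
They differ because Łukasiewicz Ł3 and K3ʷ treat ½ differently under the binary connectives.

T; ½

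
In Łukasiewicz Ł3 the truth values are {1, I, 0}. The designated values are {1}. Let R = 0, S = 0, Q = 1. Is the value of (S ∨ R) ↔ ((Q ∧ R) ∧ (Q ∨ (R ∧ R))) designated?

S ∨ R = 0 ∨ 0 = 0
Q ∧ R = 1 ∧ 0 = 0
R ∧ R = 0 ∧ 0 = 0
Q ∨ (R ∧ R) = 1 ∨ 0 = 1
(Q ∧ R) ∧ (Q ∨ (R ∧ R)) = 0 ∧ 1 = 0
(S ∨ R) ↔ ((Q ∧ R) ∧ (Q ∨ (R ∧ R))) = 0 ↔ 0 = 1
1 ∈ {1}.

Yes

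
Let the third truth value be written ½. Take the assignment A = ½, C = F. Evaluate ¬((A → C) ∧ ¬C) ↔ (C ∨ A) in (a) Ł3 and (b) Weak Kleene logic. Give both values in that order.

In Ł3: A → C = ½ → F = ½  [min(1, 1−½+0)]
¬C = ¬F = T
(A → C) ∧ ¬C = ½ ∧ T = ½
¬((A → C) ∧ ¬C) = ¬½ = ½
C ∨ A = F ∨ ½ = ½
¬((A → C) ∧ ¬C) ↔ (C ∨ A) = ½ ↔ ½ = T
In Weak Kleene logic: A → C = ½ → F = ½  [any arg is the third value ⇒ result is the third value]
¬C = ¬F = T
(A → C) ∧ ¬C = ½ ∧ T = ½
¬((A → C) ∧ ¬C) = ¬½ = ½
C ∨ A = F ∨ ½ = ½
¬((A → C) ∧ ¬C) ↔ (C ∨ A) = ½ ↔ ½ = ½
They differ because Ł3 and Weak Kleene logic treat ½ differently under the binary connectives.

T; ½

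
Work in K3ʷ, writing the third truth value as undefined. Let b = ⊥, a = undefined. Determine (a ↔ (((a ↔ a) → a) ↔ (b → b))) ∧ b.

a ↔ a = undefined ↔ undefined = undefined
(a ↔ a) → a = undefined → undefined = undefined  [any arg is the third value ⇒ result is the third value]
b → b = ⊥ → ⊥ = ⊤
((a ↔ a) → a) ↔ (b → b) = undefined ↔ ⊤ = undefined
a ↔ (((a ↔ a) → a) ↔ (b → b)) = undefined ↔ undefined = undefined
(a ↔ (((a ↔ a) → a) ↔ (b → b))) ∧ b = undefined ∧ ⊥ = undefined

undefined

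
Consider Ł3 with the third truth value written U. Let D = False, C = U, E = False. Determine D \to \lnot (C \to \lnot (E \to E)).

E \to E = False \to False = True
\lnot (E \to E) = \lnot True = False
C \to \lnot (E \to E) = U \to False = U
\lnot (C \to \lnot (E \to E)) = \lnot U = U
D \to \lnot (C \to \lnot (E \to E)) = False \to U = True

True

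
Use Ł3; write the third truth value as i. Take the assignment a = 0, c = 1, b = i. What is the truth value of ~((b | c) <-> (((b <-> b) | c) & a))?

b | c = i | 1 = 1
b <-> b = i <-> i = 1  [1 − |½−½|]
(b <-> b) | c = 1 | 1 = 1
((b <-> b) | c) & a = 1 & 0 = 0
(b | c) <-> (((b <-> b) | c) & a) = 1 <-> 0 = 0
~((b | c) <-> (((b <-> b) | c) & a)) = ~0 = 1

1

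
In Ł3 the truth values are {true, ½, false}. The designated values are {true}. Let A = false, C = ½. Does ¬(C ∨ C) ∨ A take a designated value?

C ∨ C = ½ ∨ ½ = ½
¬(C ∨ C) = ¬½ = ½
¬(C ∨ C) ∨ A = ½ ∨ false = ½
½ ∉ {true}.

No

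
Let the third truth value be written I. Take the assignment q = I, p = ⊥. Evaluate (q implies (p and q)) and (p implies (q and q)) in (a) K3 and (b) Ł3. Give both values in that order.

In K3: p and q = ⊥ and I = ⊥
q implies (p and q) = I implies ⊥ = I  [not I or ⊥]
q and q = I and I = I
p implies (q and q) = ⊥ implies I = ⊤
(q implies (p and q)) and (p implies (q and q)) = I and ⊤ = I
In Ł3: p and q = ⊥ and I = ⊥
q implies (p and q) = I implies ⊥ = I  [min(1, 1−½+0)]
q and q = I and I = I
p implies (q and q) = ⊥ implies I = ⊤
(q implies (p and q)) and (p implies (q and q)) = I and ⊤ = I

I; I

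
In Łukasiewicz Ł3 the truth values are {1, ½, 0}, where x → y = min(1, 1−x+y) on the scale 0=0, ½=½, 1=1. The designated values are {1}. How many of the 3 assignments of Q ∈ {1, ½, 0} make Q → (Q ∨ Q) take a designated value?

3

Q=1: 1 ✓
Q=½: 1 ✓
Q=0: 1 ✓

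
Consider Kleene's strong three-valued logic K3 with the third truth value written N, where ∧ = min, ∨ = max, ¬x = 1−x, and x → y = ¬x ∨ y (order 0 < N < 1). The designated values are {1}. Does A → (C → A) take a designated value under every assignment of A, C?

No

Countermodel: A=N, C=1 gives N, which is not designated.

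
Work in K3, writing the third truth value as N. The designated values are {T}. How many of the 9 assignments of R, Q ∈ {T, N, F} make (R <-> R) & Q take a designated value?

2

Designated under: (R=T, Q=T); (R=F, Q=T).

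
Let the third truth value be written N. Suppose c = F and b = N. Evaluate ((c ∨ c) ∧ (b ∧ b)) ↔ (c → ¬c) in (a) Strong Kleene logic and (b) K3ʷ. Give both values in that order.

In Strong Kleene logic: c ∨ c = F ∨ F = F
b ∧ b = N ∧ N = N
(c ∨ c) ∧ (b ∧ b) = F ∧ N = F
¬c = ¬F = T
c → ¬c = F → T = T
((c ∨ c) ∧ (b ∧ b)) ↔ (c → ¬c) = F ↔ T = F
In K3ʷ: c ∨ c = F ∨ F = F
b ∧ b = N ∧ N = N
(c ∨ c) ∧ (b ∧ b) = F ∧ N = N
¬c = ¬F = T
c → ¬c = F → T = T
((c ∨ c) ∧ (b ∧ b)) ↔ (c → ¬c) = N ↔ T = N
They differ because Strong Kleene logic and K3ʷ treat N differently under the binary connectives.

F; N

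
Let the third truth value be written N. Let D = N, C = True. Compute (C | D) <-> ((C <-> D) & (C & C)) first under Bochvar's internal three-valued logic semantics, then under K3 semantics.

In Bochvar's internal three-valued logic: C | D = True | N = N
C <-> D = True <-> N = N
C & C = True & True = True
(C <-> D) & (C & C) = N & True = N
(C | D) <-> ((C <-> D) & (C & C)) = N <-> N = N
In K3: C | D = True | N = True
C <-> D = True <-> N = N
C & C = True & True = True
(C <-> D) & (C & C) = N & True = N
(C | D) <-> ((C <-> D) & (C & C)) = True <-> N = N

N; N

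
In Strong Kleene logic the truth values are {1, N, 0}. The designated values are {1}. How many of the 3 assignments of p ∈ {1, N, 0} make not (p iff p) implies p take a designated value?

2

p=1: 1 ✓
p=N: N ·
p=0: 1 ✓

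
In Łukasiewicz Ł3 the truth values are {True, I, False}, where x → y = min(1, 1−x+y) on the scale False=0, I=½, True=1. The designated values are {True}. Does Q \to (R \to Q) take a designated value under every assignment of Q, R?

Yes

Every assignment of Q, R over {True, I, False} gives a value in {True}.
In particular, with Q=I, R=I: Q \to (R \to Q) = True.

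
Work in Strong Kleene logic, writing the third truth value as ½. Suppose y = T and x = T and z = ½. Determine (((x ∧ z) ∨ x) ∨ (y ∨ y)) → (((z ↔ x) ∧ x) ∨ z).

x ∧ z = T ∧ ½ = ½
(x ∧ z) ∨ x = ½ ∨ T = T
y ∨ y = T ∨ T = T
((x ∧ z) ∨ x) ∨ (y ∨ y) = T ∨ T = T
z ↔ x = ½ ↔ T = ½
(z ↔ x) ∧ x = ½ ∧ T = ½
((z ↔ x) ∧ x) ∨ z = ½ ∨ ½ = ½
(((x ∧ z) ∨ x) ∨ (y ∨ y)) → (((z ↔ x) ∧ x) ∨ z) = T → ½ = ½  [¬T ∨ ½]

½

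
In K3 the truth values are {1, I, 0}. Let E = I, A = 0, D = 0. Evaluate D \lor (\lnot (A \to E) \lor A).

0

A \to E = 0 \to I = 1  [\lnot 0 \lor I]
\lnot (A \to E) = \lnot 1 = 0
\lnot (A \to E) \lor A = 0 \lor 0 = 0
D \lor (\lnot (A \to E) \lor A) = 0 \lor 0 = 0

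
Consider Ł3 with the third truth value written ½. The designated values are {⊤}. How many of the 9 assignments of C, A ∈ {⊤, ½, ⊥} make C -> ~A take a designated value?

Of the 9 assignments, 6 give a value in {⊤}.

6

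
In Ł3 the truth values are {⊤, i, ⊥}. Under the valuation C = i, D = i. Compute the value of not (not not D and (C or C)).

not D = not i = i
not not D = not i = i
C or C = i or i = i
not not D and (C or C) = i and i = i
not (not not D and (C or C)) = not i = i

i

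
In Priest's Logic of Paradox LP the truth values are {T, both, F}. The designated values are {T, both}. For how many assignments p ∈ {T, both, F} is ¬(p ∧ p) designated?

2

p=T: F ·
p=both: both ✓
p=F: T ✓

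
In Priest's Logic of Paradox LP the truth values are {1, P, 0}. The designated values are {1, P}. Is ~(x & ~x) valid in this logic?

Yes

Every assignment of x over {1, P, 0} gives a value in {1, P}.
In particular, with x=P: ~(x & ~x) = P.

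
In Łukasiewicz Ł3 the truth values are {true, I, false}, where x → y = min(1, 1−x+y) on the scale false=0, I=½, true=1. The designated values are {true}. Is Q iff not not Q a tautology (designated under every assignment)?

Every assignment of Q over {true, I, false} gives a value in {true}.
In particular, with Q=I: Q iff not not Q = true.

Yes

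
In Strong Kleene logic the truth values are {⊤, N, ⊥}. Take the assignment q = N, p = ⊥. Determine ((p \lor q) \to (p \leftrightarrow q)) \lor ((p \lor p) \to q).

⊤

p \lor q = ⊥ \lor N = N
p \leftrightarrow q = ⊥ \leftrightarrow N = N
(p \lor q) \to (p \leftrightarrow q) = N \to N = N  [\lnot N \lor N]
p \lor p = ⊥ \lor ⊥ = ⊥
(p \lor p) \to q = ⊥ \to N = ⊤
((p \lor q) \to (p \leftrightarrow q)) \lor ((p \lor p) \to q) = N \lor ⊤ = ⊤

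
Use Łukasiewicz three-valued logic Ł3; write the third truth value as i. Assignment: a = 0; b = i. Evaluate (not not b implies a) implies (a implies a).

1

not b = not i = i
not not b = not i = i
not not b implies a = i implies 0 = i  [min(1, 1−½+0)]
a implies a = 0 implies 0 = 1
(not not b implies a) implies (a implies a) = i implies 1 = 1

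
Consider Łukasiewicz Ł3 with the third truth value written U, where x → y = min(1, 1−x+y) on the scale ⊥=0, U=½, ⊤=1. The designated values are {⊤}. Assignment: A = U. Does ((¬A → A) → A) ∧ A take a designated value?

No

¬A = ¬U = U
¬A → A = U → U = ⊤  [min(1, 1−½+½)]
(¬A → A) → A = ⊤ → U = U
((¬A → A) → A) ∧ A = U ∧ U = U
U ∉ {⊤}.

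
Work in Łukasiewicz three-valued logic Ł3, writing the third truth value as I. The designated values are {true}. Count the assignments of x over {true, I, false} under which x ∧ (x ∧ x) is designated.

1

x=true: true ✓
x=I: I ·
x=false: false ·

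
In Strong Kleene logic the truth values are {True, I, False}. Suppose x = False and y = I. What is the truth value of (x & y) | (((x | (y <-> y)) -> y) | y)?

I

x & y = False & I = False
y <-> y = I <-> I = I
x | (y <-> y) = False | I = I
(x | (y <-> y)) -> y = I -> I = I  [~I | I]
((x | (y <-> y)) -> y) | y = I | I = I
(x & y) | (((x | (y <-> y)) -> y) | y) = False | I = I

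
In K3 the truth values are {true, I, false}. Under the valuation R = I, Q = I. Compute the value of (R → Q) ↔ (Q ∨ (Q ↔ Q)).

I

R → Q = I → I = I
Q ↔ Q = I ↔ I = I
Q ∨ (Q ↔ Q) = I ∨ I = I
(R → Q) ↔ (Q ∨ (Q ↔ Q)) = I ↔ I = I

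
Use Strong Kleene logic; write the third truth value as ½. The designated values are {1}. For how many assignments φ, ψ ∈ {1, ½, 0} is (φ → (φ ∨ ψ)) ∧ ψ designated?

3

Designated under: (φ=1, ψ=1); (φ=½, ψ=1); (φ=0, ψ=1).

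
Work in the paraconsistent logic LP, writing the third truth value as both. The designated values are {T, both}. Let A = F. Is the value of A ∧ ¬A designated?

¬A = ¬F = T
A ∧ ¬A = F ∧ T = F
F ∉ {T, both}.

No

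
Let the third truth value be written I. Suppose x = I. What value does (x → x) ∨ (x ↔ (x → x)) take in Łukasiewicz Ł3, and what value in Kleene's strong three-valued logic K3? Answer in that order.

True; I

In Łukasiewicz Ł3: x → x = I → I = True  [min(1, 1−½+½)]
x → x = I → I = True
x ↔ (x → x) = I ↔ True = I
(x → x) ∨ (x ↔ (x → x)) = True ∨ I = True
In Kleene's strong three-valued logic K3: x → x = I → I = I  [¬I ∨ I]
x → x = I → I = I
x ↔ (x → x) = I ↔ I = I
(x → x) ∨ (x ↔ (x → x)) = I ∨ I = I
They differ because Łukasiewicz Ł3 and Kleene's strong three-valued logic K3 treat I differently under implication.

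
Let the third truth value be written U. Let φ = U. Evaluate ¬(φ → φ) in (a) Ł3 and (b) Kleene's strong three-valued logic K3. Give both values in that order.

0; U

In Ł3: φ → φ = U → U = 1  [min(1, 1−½+½)]
¬(φ → φ) = ¬1 = 0
In Kleene's strong three-valued logic K3: φ → φ = U → U = U  [¬U ∨ U]
¬(φ → φ) = ¬U = U
They differ because Ł3 and Kleene's strong three-valued logic K3 treat U differently under implication.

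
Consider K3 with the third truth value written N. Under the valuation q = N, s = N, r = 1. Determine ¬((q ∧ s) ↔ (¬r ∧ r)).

q ∧ s = N ∧ N = N
¬r = ¬1 = 0
¬r ∧ r = 0 ∧ 1 = 0
(q ∧ s) ↔ (¬r ∧ r) = N ↔ 0 = N
¬((q ∧ s) ↔ (¬r ∧ r)) = ¬N = N

N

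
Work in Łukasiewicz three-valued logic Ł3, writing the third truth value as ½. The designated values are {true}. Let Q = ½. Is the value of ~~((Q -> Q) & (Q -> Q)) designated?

Q -> Q = ½ -> ½ = true  [min(1, 1−½+½)]
Q -> Q = ½ -> ½ = true
(Q -> Q) & (Q -> Q) = true & true = true
~((Q -> Q) & (Q -> Q)) = ~true = false
~~((Q -> Q) & (Q -> Q)) = ~false = true
true ∈ {true}.

Yes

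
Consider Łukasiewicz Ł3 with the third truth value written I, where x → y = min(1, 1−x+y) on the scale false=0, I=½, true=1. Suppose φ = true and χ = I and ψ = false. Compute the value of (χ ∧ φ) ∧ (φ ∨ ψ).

I

χ ∧ φ = I ∧ true = I
φ ∨ ψ = true ∨ false = true
(χ ∧ φ) ∧ (φ ∨ ψ) = I ∧ true = I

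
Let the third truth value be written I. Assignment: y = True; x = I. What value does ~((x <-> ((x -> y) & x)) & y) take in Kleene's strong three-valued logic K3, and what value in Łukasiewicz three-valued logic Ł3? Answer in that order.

I; False

In Kleene's strong three-valued logic K3: x -> y = I -> True = True
(x -> y) & x = True & I = I
x <-> ((x -> y) & x) = I <-> I = I
(x <-> ((x -> y) & x)) & y = I & True = I
~((x <-> ((x -> y) & x)) & y) = ~I = I
In Łukasiewicz three-valued logic Ł3: x -> y = I -> True = True
(x -> y) & x = True & I = I
x <-> ((x -> y) & x) = I <-> I = True
(x <-> ((x -> y) & x)) & y = True & True = True
~((x <-> ((x -> y) & x)) & y) = ~True = False
They differ because Kleene's strong three-valued logic K3 and Łukasiewicz three-valued logic Ł3 treat I differently under implication.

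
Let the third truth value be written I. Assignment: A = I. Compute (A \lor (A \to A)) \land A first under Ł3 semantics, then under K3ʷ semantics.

I; I

In Ł3: A \to A = I \to I = T  [min(1, 1−½+½)]
A \lor (A \to A) = I \lor T = T
(A \lor (A \to A)) \land A = T \land I = I
In K3ʷ: A \to A = I \to I = I  [any arg is the third value ⇒ result is the third value]
A \lor (A \to A) = I \lor I = I
(A \lor (A \to A)) \land A = I \land I = I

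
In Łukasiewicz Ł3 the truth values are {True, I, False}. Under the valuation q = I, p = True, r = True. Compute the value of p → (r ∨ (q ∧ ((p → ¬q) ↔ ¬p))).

True

¬q = ¬I = I
p → ¬q = True → I = I
¬p = ¬True = False
(p → ¬q) ↔ ¬p = I ↔ False = I
q ∧ ((p → ¬q) ↔ ¬p) = I ∧ I = I
r ∨ (q ∧ ((p → ¬q) ↔ ¬p)) = True ∨ I = True
p → (r ∨ (q ∧ ((p → ¬q) ↔ ¬p))) = True → True = True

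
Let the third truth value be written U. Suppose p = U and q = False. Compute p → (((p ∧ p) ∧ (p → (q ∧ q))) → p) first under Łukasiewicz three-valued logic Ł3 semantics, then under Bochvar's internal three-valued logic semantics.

True; U

In Łukasiewicz three-valued logic Ł3: p ∧ p = U ∧ U = U
q ∧ q = False ∧ False = False
p → (q ∧ q) = U → False = U  [min(1, 1−½+0)]
(p ∧ p) ∧ (p → (q ∧ q)) = U ∧ U = U
((p ∧ p) ∧ (p → (q ∧ q))) → p = U → U = True
p → (((p ∧ p) ∧ (p → (q ∧ q))) → p) = U → True = True
In Bochvar's internal three-valued logic: p ∧ p = U ∧ U = U
q ∧ q = False ∧ False = False
p → (q ∧ q) = U → False = U  [any arg is the third value ⇒ result is the third value]
(p ∧ p) ∧ (p → (q ∧ q)) = U ∧ U = U
((p ∧ p) ∧ (p → (q ∧ q))) → p = U → U = U
p → (((p ∧ p) ∧ (p → (q ∧ q))) → p) = U → U = U
They differ because Łukasiewicz three-valued logic Ł3 and Bochvar's internal three-valued logic treat U differently under the binary connectives.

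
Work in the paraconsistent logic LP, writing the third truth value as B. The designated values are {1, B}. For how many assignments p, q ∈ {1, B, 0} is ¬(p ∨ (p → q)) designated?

2

Designated under: (p=B, q=B); (p=B, q=0).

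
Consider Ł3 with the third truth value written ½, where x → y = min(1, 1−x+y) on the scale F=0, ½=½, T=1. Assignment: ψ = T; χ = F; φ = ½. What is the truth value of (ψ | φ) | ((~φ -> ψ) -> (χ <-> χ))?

ψ | φ = T | ½ = T
~φ = ~½ = ½
~φ -> ψ = ½ -> T = T  [min(1, 1−½+1)]
χ <-> χ = F <-> F = T
(~φ -> ψ) -> (χ <-> χ) = T -> T = T
(ψ | φ) | ((~φ -> ψ) -> (χ <-> χ)) = T | T = T

T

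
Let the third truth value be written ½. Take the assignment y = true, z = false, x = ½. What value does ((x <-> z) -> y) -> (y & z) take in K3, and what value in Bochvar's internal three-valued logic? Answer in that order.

In K3: x <-> z = ½ <-> false = ½
(x <-> z) -> y = ½ -> true = true  [~½ | true]
y & z = true & false = false
((x <-> z) -> y) -> (y & z) = true -> false = false
In Bochvar's internal three-valued logic: x <-> z = ½ <-> false = ½
(x <-> z) -> y = ½ -> true = ½  [any arg is the third value ⇒ result is the third value]
y & z = true & false = false
((x <-> z) -> y) -> (y & z) = ½ -> false = ½
They differ because K3 and Bochvar's internal three-valued logic treat ½ differently under the binary connectives.

false; ½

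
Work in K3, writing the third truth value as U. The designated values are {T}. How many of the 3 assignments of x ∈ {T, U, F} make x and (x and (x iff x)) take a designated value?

x=T: T ✓
x=U: U ·
x=F: F ·

1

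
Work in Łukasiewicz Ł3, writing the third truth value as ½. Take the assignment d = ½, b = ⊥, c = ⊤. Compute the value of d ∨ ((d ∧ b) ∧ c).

d ∧ b = ½ ∧ ⊥ = ⊥
(d ∧ b) ∧ c = ⊥ ∧ ⊤ = ⊥
d ∨ ((d ∧ b) ∧ c) = ½ ∨ ⊥ = ½

½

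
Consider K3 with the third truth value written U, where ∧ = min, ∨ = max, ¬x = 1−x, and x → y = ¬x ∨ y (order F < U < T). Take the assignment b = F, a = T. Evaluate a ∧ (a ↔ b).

F

a ↔ b = T ↔ F = F
a ∧ (a ↔ b) = T ∧ F = F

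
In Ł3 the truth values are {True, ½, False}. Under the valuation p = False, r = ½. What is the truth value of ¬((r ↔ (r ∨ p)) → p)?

True

r ∨ p = ½ ∨ False = ½
r ↔ (r ∨ p) = ½ ↔ ½ = True  [1 − |½−½|]
(r ↔ (r ∨ p)) → p = True → False = False
¬((r ↔ (r ∨ p)) → p) = ¬False = True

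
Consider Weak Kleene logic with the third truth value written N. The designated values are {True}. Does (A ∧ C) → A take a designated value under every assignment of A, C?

Countermodel: A=True, C=N gives N, which is not designated.

No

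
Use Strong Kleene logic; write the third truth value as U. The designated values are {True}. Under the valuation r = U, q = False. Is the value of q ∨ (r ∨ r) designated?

r ∨ r = U ∨ U = U
q ∨ (r ∨ r) = False ∨ U = U
U ∉ {True}.

No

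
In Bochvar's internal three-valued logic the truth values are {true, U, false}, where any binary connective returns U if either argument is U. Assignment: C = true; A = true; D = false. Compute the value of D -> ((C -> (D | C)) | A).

D | C = false | true = true
C -> (D | C) = true -> true = true
(C -> (D | C)) | A = true | true = true
D -> ((C -> (D | C)) | A) = false -> true = true

true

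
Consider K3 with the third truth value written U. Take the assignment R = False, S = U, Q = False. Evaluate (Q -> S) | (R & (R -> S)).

Q -> S = False -> U = True  [~False | U]
R -> S = False -> U = True
R & (R -> S) = False & True = False
(Q -> S) | (R & (R -> S)) = True | False = True

True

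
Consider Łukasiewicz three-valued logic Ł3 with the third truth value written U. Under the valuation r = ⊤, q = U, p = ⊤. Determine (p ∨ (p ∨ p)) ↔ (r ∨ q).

p ∨ p = ⊤ ∨ ⊤ = ⊤
p ∨ (p ∨ p) = ⊤ ∨ ⊤ = ⊤
r ∨ q = ⊤ ∨ U = ⊤
(p ∨ (p ∨ p)) ↔ (r ∨ q) = ⊤ ↔ ⊤ = ⊤

⊤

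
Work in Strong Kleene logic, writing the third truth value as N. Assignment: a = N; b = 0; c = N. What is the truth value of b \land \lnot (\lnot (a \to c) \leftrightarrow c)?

a \to c = N \to N = N
\lnot (a \to c) = \lnot N = N
\lnot (a \to c) \leftrightarrow c = N \leftrightarrow N = N
\lnot (\lnot (a \to c) \leftrightarrow c) = \lnot N = N
b \land \lnot (\lnot (a \to c) \leftrightarrow c) = 0 \land N = 0

0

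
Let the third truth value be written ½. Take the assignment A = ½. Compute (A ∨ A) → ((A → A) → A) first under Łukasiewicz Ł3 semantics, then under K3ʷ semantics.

True; ½

In Łukasiewicz Ł3: A ∨ A = ½ ∨ ½ = ½
A → A = ½ → ½ = True  [min(1, 1−½+½)]
(A → A) → A = True → ½ = ½
(A ∨ A) → ((A → A) → A) = ½ → ½ = True
In K3ʷ: A ∨ A = ½ ∨ ½ = ½
A → A = ½ → ½ = ½  [any arg is the third value ⇒ result is the third value]
(A → A) → A = ½ → ½ = ½
(A ∨ A) → ((A → A) → A) = ½ → ½ = ½
They differ because Łukasiewicz Ł3 and K3ʷ treat ½ differently under the binary connectives.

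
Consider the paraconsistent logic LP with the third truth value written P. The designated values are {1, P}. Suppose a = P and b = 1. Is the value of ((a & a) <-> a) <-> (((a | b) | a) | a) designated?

Yes

a & a = P & P = P
(a & a) <-> a = P <-> P = P
a | b = P | 1 = 1
(a | b) | a = 1 | P = 1
((a | b) | a) | a = 1 | P = 1
((a & a) <-> a) <-> (((a | b) | a) | a) = P <-> 1 = P
P ∈ {1, P}.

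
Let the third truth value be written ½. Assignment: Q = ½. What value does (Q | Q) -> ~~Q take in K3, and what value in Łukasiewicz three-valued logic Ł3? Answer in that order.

½; T

In K3: Q | Q = ½ | ½ = ½
~Q = ~½ = ½
~~Q = ~½ = ½
(Q | Q) -> ~~Q = ½ -> ½ = ½  [~½ | ½]
In Łukasiewicz three-valued logic Ł3: Q | Q = ½ | ½ = ½
~Q = ~½ = ½
~~Q = ~½ = ½
(Q | Q) -> ~~Q = ½ -> ½ = T  [min(1, 1−½+½)]
They differ because K3 and Łukasiewicz three-valued logic Ł3 treat ½ differently under implication.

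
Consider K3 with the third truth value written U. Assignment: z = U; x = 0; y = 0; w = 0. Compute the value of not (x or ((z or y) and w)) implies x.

z or y = U or 0 = U
(z or y) and w = U and 0 = 0
x or ((z or y) and w) = 0 or 0 = 0
not (x or ((z or y) and w)) = not 0 = 1
not (x or ((z or y) and w)) implies x = 1 implies 0 = 0

0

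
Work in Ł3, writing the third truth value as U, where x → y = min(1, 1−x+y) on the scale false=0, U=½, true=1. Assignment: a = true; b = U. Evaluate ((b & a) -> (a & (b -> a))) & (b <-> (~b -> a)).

U

b & a = U & true = U
b -> a = U -> true = true  [min(1, 1−½+1)]
a & (b -> a) = true & true = true
(b & a) -> (a & (b -> a)) = U -> true = true
~b = ~U = U
~b -> a = U -> true = true
b <-> (~b -> a) = U <-> true = U
((b & a) -> (a & (b -> a))) & (b <-> (~b -> a)) = true & U = U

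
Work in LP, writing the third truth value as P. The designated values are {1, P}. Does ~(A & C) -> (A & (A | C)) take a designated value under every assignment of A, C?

Countermodel: A=0, C=1 gives 0, which is not designated.

No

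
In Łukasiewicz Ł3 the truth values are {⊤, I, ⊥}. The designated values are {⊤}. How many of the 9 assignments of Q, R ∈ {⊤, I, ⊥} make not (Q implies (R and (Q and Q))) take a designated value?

Designated under: (Q=⊤, R=⊥).

1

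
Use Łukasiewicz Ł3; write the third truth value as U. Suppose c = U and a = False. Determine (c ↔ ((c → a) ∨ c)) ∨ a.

True

c → a = U → False = U
(c → a) ∨ c = U ∨ U = U
c ↔ ((c → a) ∨ c) = U ↔ U = True
(c ↔ ((c → a) ∨ c)) ∨ a = True ∨ False = True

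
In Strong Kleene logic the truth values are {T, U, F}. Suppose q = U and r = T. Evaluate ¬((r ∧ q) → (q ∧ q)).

U

r ∧ q = T ∧ U = U
q ∧ q = U ∧ U = U
(r ∧ q) → (q ∧ q) = U → U = U  [¬U ∨ U]
¬((r ∧ q) → (q ∧ q)) = ¬U = U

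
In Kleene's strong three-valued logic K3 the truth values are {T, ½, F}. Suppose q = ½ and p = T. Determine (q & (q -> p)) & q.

½

q -> p = ½ -> T = T  [~½ | T]
q & (q -> p) = ½ & T = ½
(q & (q -> p)) & q = ½ & ½ = ½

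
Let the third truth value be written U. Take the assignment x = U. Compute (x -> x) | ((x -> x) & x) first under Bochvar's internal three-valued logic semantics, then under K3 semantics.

In Bochvar's internal three-valued logic: x -> x = U -> U = U  [any arg is the third value ⇒ result is the third value]
x -> x = U -> U = U
(x -> x) & x = U & U = U
(x -> x) | ((x -> x) & x) = U | U = U
In K3: x -> x = U -> U = U
x -> x = U -> U = U
(x -> x) & x = U & U = U
(x -> x) | ((x -> x) & x) = U | U = U

U; U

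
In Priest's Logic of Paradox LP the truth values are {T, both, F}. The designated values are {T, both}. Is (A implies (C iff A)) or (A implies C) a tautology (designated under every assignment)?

No

Countermodel: A=T, C=F gives F, which is not designated.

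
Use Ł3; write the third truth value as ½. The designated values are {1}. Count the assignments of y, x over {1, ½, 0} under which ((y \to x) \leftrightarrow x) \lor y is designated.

Of the 9 assignments, 5 give a value in {1}.

5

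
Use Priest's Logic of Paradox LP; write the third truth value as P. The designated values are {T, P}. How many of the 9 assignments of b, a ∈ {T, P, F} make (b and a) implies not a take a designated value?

8

Of the 9 assignments, 8 give a value in {T, P}.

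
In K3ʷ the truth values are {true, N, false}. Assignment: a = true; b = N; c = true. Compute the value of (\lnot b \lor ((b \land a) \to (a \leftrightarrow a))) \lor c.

\lnot b = \lnot N = N
b \land a = N \land true = N
a \leftrightarrow a = true \leftrightarrow true = true
(b \land a) \to (a \leftrightarrow a) = N \to true = N  [any arg is the third value ⇒ result is the third value]
\lnot b \lor ((b \land a) \to (a \leftrightarrow a)) = N \lor N = N
(\lnot b \lor ((b \land a) \to (a \leftrightarrow a))) \lor c = N \lor true = N

N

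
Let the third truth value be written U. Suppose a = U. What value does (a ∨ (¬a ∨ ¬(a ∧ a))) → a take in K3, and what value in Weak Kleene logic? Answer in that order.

In K3: ¬a = ¬U = U
a ∧ a = U ∧ U = U
¬(a ∧ a) = ¬U = U
¬a ∨ ¬(a ∧ a) = U ∨ U = U
a ∨ (¬a ∨ ¬(a ∧ a)) = U ∨ U = U
(a ∨ (¬a ∨ ¬(a ∧ a))) → a = U → U = U  [¬U ∨ U]
In Weak Kleene logic: ¬a = ¬U = U
a ∧ a = U ∧ U = U
¬(a ∧ a) = ¬U = U
¬a ∨ ¬(a ∧ a) = U ∨ U = U
a ∨ (¬a ∨ ¬(a ∧ a)) = U ∨ U = U
(a ∨ (¬a ∨ ¬(a ∧ a))) → a = U → U = U  [any arg is the third value ⇒ result is the third value]

U; U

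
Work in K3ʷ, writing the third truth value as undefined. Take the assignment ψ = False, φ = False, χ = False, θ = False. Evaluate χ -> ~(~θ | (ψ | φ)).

True

~θ = ~False = True
ψ | φ = False | False = False
~θ | (ψ | φ) = True | False = True
~(~θ | (ψ | φ)) = ~True = False
χ -> ~(~θ | (ψ | φ)) = False -> False = True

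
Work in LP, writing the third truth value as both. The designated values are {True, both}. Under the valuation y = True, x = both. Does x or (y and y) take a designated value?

y and y = True and True = True
x or (y and y) = both or True = True
True ∈ {True, both}.

Yes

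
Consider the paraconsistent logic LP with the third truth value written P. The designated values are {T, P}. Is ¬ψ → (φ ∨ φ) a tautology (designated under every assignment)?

No

Countermodel: ψ=F, φ=F gives F, which is not designated.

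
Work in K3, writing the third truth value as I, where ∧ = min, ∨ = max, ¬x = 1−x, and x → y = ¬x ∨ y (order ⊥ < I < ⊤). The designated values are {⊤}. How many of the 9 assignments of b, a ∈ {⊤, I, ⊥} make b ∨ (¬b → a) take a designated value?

Of the 9 assignments, 5 give a value in {⊤}.

5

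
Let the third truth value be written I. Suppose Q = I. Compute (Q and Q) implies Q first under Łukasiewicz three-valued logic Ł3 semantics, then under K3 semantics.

In Łukasiewicz three-valued logic Ł3: Q and Q = I and I = I
(Q and Q) implies Q = I implies I = true  [min(1, 1−½+½)]
In K3: Q and Q = I and I = I
(Q and Q) implies Q = I implies I = I
They differ because Łukasiewicz three-valued logic Ł3 and K3 treat I differently under implication.

true; I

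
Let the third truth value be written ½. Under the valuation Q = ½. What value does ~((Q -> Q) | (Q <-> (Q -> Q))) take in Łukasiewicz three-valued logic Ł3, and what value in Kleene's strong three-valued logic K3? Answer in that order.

In Łukasiewicz three-valued logic Ł3: Q -> Q = ½ -> ½ = T  [min(1, 1−½+½)]
Q -> Q = ½ -> ½ = T
Q <-> (Q -> Q) = ½ <-> T = ½
(Q -> Q) | (Q <-> (Q -> Q)) = T | ½ = T
~((Q -> Q) | (Q <-> (Q -> Q))) = ~T = F
In Kleene's strong three-valued logic K3: Q -> Q = ½ -> ½ = ½  [~½ | ½]
Q -> Q = ½ -> ½ = ½
Q <-> (Q -> Q) = ½ <-> ½ = ½
(Q -> Q) | (Q <-> (Q -> Q)) = ½ | ½ = ½
~((Q -> Q) | (Q <-> (Q -> Q))) = ~½ = ½
They differ because Łukasiewicz three-valued logic Ł3 and Kleene's strong three-valued logic K3 treat ½ differently under implication.

F; ½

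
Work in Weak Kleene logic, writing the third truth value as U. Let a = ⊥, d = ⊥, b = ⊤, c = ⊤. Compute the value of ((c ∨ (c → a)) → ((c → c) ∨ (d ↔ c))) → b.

⊤

c → a = ⊤ → ⊥ = ⊥
c ∨ (c → a) = ⊤ ∨ ⊥ = ⊤
c → c = ⊤ → ⊤ = ⊤
d ↔ c = ⊥ ↔ ⊤ = ⊥
(c → c) ∨ (d ↔ c) = ⊤ ∨ ⊥ = ⊤
(c ∨ (c → a)) → ((c → c) ∨ (d ↔ c)) = ⊤ → ⊤ = ⊤
((c ∨ (c → a)) → ((c → c) ∨ (d ↔ c))) → b = ⊤ → ⊤ = ⊤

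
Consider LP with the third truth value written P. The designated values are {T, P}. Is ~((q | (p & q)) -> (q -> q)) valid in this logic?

No

Countermodel: q=T, p=T gives F, which is not designated.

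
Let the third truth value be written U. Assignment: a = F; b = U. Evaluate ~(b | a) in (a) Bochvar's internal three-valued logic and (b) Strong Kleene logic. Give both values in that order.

In Bochvar's internal three-valued logic: b | a = U | F = U
~(b | a) = ~U = U
In Strong Kleene logic: b | a = U | F = U
~(b | a) = ~U = U

U; U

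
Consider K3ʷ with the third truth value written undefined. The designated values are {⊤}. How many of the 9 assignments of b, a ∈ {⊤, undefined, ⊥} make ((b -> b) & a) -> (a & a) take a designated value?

4

Designated under: (b=⊤, a=⊤); (b=⊤, a=⊥); (b=⊥, a=⊤); (b=⊥, a=⊥).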